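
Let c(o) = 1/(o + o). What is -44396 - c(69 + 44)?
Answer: -10033497/226 ≈ -44396.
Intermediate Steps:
c(o) = 1/(2*o)
-44396 - c(69 + 44) = -44396 - 1/(2*(69 + 44)) = -44396 - 1/(2*113) = -44396 - 1*1/226 = -44396 - 1/226 = -10033497/226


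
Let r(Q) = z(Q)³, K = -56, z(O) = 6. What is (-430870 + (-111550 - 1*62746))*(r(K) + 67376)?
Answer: -40904380272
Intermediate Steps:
r(Q) = 216 (r(Q) = 6³ = 216)
(-430870 + (-111550 - 1*62746))*(r(K) + 67376) = (-430870 + (-111550 - 1*62746))*(216 + 67376) = (-430870 + (-111550 - 62746))*67592 = (-430870 - 174296)*67592 = -605166*67592 = -40904380272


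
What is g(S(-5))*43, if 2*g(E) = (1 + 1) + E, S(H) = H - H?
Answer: 43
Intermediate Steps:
S(H) = 0
g(E) = 1 + E/2 (g(E) = ((1 + 1) + E)/2 = (2 + E)/2 = 1 + E/2)
g(S(-5))*43 = (1 + (½)*0)*43 = (1 + 0)*43 = 1*43 = 43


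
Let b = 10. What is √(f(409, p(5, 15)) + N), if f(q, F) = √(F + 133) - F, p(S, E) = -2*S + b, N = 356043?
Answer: √(356043 + √133) ≈ 596.70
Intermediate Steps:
p(S, E) = 10 - 2*S (p(S, E) = -2*S + 10 = 10 - 2*S)
f(q, F) = √(133 + F) - F
√(f(409, p(5, 15)) + N) = √((√(133 + (10 - 2*5)) - (10 - 2*5)) + 356043) = √((√(133 + (10 - 10)) - (10 - 10)) + 356043) = √((√(133 + 0) - 1*0) + 356043) = √((√133 + 0) + 356043) = √(√133 + 356043) = √(356043 + √133)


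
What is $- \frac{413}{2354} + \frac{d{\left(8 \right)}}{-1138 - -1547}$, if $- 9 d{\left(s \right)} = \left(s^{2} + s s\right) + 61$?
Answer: $- \frac{218351}{962786} \approx -0.22679$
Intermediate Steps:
$d{\left(s \right)} = - \frac{61}{9} - \frac{2 s^{2}}{9}$ ($d{\left(s \right)} = - \frac{\left(s^{2} + s s\right) + 61}{9} = - \frac{\left(s^{2} + s^{2}\right) + 61}{9} = - \frac{2 s^{2} + 61}{9} = - \frac{61 + 2 s^{2}}{9} = - \frac{61}{9} - \frac{2 s^{2}}{9}$)
$- \frac{413}{2354} + \frac{d{\left(8 \right)}}{-1138 - -1547} = - \frac{413}{2354} + \frac{- \frac{61}{9} - \frac{2 \cdot 8^{2}}{9}}{-1138 - -1547} = \left(-413\right) \frac{1}{2354} + \frac{- \frac{61}{9} - \frac{128}{9}}{-1138 + 1547} = - \frac{413}{2354} + \frac{- \frac{61}{9} - \frac{128}{9}}{409} = - \frac{413}{2354} - \frac{21}{409} = - \frac{218351}{962786}$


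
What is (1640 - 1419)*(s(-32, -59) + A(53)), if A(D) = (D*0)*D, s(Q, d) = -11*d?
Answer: 143429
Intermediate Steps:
A(D) = 0 (A(D) = 0*D = 0)
(1640 - 1419)*(s(-32, -59) + A(53)) = (1640 - 1419)*(-11*(-59) + 0) = 221*(649 + 0) = 221*649 = 143429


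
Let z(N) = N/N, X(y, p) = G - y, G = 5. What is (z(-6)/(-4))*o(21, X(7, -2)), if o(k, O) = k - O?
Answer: -23/4 ≈ -5.7500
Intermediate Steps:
X(y, p) = 5 - y
z(N) = 1
(z(-6)/(-4))*o(21, X(7, -2)) = (1/(-4))*(21 - (5 - 1*7)) = (1*(-¼))*(21 - (5 - 7)) = -(21 - 1*(-2))/4 = -(21 + 2)/4 = -¼*23 = -23/4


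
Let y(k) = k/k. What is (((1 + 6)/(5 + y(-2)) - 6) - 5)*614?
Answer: -18113/3 ≈ -6037.7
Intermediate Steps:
y(k) = 1
(((1 + 6)/(5 + y(-2)) - 6) - 5)*614 = (((1 + 6)/(5 + 1) - 6) - 5)*614 = ((7/6 - 6) - 5)*614 = (-29/6 - 5)*614 = -59/6*614 = -18113/3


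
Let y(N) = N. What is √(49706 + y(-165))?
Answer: √49541 ≈ 222.58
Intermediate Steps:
√(49706 + y(-165)) = √(49706 - 165) = √49541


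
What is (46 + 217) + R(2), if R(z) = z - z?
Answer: 263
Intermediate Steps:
R(z) = 0
(46 + 217) + R(2) = (46 + 217) + 0 = 263 + 0 = 263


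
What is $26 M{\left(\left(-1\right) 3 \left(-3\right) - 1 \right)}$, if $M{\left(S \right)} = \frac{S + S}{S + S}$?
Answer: $26$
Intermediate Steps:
$M{\left(S \right)} = 1$ ($M{\left(S \right)} = \frac{2 S}{2 S} = 2 S \frac{1}{2 S} = 1$)
$26 M{\left(\left(-1\right) 3 \left(-3\right) - 1 \right)} = 26 \cdot 1 = 26$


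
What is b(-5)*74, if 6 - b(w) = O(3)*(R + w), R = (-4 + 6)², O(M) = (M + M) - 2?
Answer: 740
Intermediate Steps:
O(M) = -2 + 2*M (O(M) = 2*M - 2 = -2 + 2*M)
R = 4 (R = 2² = 4)
b(w) = -10 - 4*w (b(w) = 6 - (-2 + 2*3)*(4 + w) = 6 - (-2 + 6)*(4 + w) = 6 - 4*(4 + w) = 6 - (16 + 4*w) = 6 + (-16 - 4*w) = -10 - 4*w)
b(-5)*74 = (-10 - 4*(-5))*74 = (-10 + 20)*74 = 10*74 = 740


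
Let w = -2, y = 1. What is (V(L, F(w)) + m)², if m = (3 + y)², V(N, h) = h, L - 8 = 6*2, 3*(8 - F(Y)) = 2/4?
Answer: 20449/36 ≈ 568.03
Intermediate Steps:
F(Y) = 47/6 (F(Y) = 8 - 2/(3*4) = 8 - ⅓*½ = 8 - ⅙ = 47/6)
L = 20 (L = 8 + 6*2 = 8 + 12 = 20)
m = 16 (m = (3 + 1)² = 4² = 16)
(V(L, F(w)) + m)² = (47/6 + 16)² = (143/6)² = 20449/36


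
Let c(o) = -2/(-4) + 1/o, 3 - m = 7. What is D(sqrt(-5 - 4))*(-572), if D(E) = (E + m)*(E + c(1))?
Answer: 8580 + 4290*I ≈ 8580.0 + 4290.0*I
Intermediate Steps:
m = -4 (m = 3 - 1*7 = 3 - 7 = -4)
c(o) = 1/2 + 1/o (c(o) = -2*(-1/4) + 1/o = 1/2 + 1/o)
D(E) = (-4 + E)*(3/2 + E) (D(E) = (E - 4)*(E + (1/2)*(2 + 1)/1) = (-4 + E)*(E + (1/2)*1*3) = (-4 + E)*(E + 3/2) = (-4 + E)*(3/2 + E))
D(sqrt(-5 - 4))*(-572) = (-6 + (sqrt(-5 - 4))**2 - 5*sqrt(-5 - 4)/2)*(-572) = (-6 + (sqrt(-9))**2 - 15*I/2)*(-572) = (-6 + (3*I)**2 - 15*I/2)*(-572) = (-6 - 9 - 15*I/2)*(-572) = (-15 - 15*I/2)*(-572) = 8580 + 4290*I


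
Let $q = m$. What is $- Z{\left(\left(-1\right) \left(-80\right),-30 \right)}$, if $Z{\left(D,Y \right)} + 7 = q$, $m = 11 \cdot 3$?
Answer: $-26$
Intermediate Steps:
$m = 33$
$q = 33$
$Z{\left(D,Y \right)} = 26$ ($Z{\left(D,Y \right)} = -7 + 33 = 26$)
$- Z{\left(\left(-1\right) \left(-80\right),-30 \right)} = \left(-1\right) 26 = -26$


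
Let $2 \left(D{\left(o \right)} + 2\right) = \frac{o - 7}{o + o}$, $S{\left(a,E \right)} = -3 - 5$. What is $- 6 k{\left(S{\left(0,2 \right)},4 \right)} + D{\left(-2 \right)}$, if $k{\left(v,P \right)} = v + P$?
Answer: $\frac{185}{8} \approx 23.125$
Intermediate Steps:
$S{\left(a,E \right)} = -8$ ($S{\left(a,E \right)} = -3 - 5 = -8$)
$D{\left(o \right)} = -2 + \frac{-7 + o}{4 o}$ ($D{\left(o \right)} = -2 + \frac{\left(o - 7\right) \frac{1}{o + o}}{2} = -2 + \frac{\left(-7 + o\right) \frac{1}{2 o}}{2} = -2 + \frac{\frac{1}{2} \frac{1}{o} \left(-7 + o\right)}{2} = -2 + \frac{-7 + o}{4 o}$)
$k{\left(v,P \right)} = P + v$
$- 6 k{\left(S{\left(0,2 \right)},4 \right)} + D{\left(-2 \right)} = - 6 \left(4 - 8\right) + \frac{7 \left(-1 - -2\right)}{4 \left(-2\right)} = \left(-6\right) \left(-4\right) + \frac{7}{4} \left(- \frac{1}{2}\right) \left(-1 + 2\right) = 24 + \frac{7}{4} \left(- \frac{1}{2}\right) 1 = 24 - \frac{7}{8} = \frac{185}{8}$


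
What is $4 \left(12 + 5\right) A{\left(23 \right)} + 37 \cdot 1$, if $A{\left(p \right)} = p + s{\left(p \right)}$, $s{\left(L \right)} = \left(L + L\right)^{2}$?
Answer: $145489$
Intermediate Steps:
$s{\left(L \right)} = 4 L^{2}$ ($s{\left(L \right)} = \left(2 L\right)^{2} = 4 L^{2}$)
$A{\left(p \right)} = p + 4 p^{2}$
$4 \left(12 + 5\right) A{\left(23 \right)} + 37 \cdot 1 = 4 \left(12 + 5\right) 23 \left(1 + 4 \cdot 23\right) + 37 \cdot 1 = 4 \cdot 17 \cdot 23 \left(1 + 92\right) + 37 = 68 \cdot 23 \cdot 93 + 37 = 68 \cdot 2139 + 37 = 145452 + 37 = 145489$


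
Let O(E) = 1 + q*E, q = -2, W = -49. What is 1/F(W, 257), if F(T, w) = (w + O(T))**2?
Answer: 1/126736 ≈ 7.8904e-6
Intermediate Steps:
O(E) = 1 - 2*E
F(T, w) = (1 + w - 2*T)**2 (F(T, w) = (w + (1 - 2*T))**2 = (1 + w - 2*T)**2)
1/F(W, 257) = 1/((1 + 257 - 2*(-49))**2) = 1/((1 + 257 + 98)**2) = 1/(356**2) = 1/126736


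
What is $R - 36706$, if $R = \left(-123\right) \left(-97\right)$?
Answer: $-24775$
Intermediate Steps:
$R = 11931$
$R - 36706 = 11931 - 36706 = -24775$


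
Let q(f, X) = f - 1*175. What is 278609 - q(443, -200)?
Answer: 278341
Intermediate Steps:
q(f, X) = -175 + f (q(f, X) = f - 175 = -175 + f)
278609 - q(443, -200) = 278609 - (-175 + 443) = 278609 - 1*268 = 278609 - 268 = 278341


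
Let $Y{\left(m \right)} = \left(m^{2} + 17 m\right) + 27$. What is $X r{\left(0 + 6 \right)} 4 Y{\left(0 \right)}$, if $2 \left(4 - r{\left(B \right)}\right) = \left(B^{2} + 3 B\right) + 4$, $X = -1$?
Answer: $2700$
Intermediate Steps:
$Y{\left(m \right)} = 27 + m^{2} + 17 m$
$r{\left(B \right)} = 2 - \frac{3 B}{2} - \frac{B^{2}}{2}$ ($r{\left(B \right)} = 4 - \frac{\left(B^{2} + 3 B\right) + 4}{2} = 4 - \frac{4 + B^{2} + 3 B}{2} = 4 - \left(2 + \frac{B^{2}}{2} + \frac{3 B}{2}\right) = 2 - \frac{3 B}{2} - \frac{B^{2}}{2}$)
$X r{\left(0 + 6 \right)} 4 Y{\left(0 \right)} = - (2 - \frac{3 \left(0 + 6\right)}{2} - \frac{\left(0 + 6\right)^{2}}{2}) 4 \left(27 + 0^{2} + 17 \cdot 0\right) = - (2 - 9 - \frac{6^{2}}{2}) 4 \left(27 + 0 + 0\right) = - (2 - 9 - 18) 4 \cdot 27 = \left(-1\right) \left(-25\right) 4 \cdot 27 = 25 \cdot 4 \cdot 27 = 100 \cdot 27 = 2700$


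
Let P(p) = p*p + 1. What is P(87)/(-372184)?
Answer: -3785/186092 ≈ -0.020339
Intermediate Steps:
P(p) = 1 + p² (P(p) = p² + 1 = 1 + p²)
P(87)/(-372184) = (1 + 87²)/(-372184) = (1 + 7569)*(-1/372184) = 7570*(-1/372184) = -3785/186092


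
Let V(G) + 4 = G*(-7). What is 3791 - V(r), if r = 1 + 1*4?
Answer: 3830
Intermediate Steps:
r = 5 (r = 1 + 4 = 5)
V(G) = -4 - 7*G (V(G) = -4 + G*(-7) = -4 - 7*G)
3791 - V(r) = 3791 - (-4 - 7*5) = 3791 - (-4 - 35) = 3791 - 1*(-39) = 3791 + 39 = 3830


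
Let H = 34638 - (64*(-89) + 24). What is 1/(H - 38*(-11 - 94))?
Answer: 1/44300 ≈ 2.2573e-5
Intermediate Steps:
H = 40310 (H = 34638 - (-5696 + 24) = 34638 - 1*(-5672) = 34638 + 5672 = 40310)
1/(H - 38*(-11 - 94)) = 1/(40310 - 38*(-11 - 94)) = 1/(40310 - 38*(-105)) = 1/(40310 + 3990) = 1/44300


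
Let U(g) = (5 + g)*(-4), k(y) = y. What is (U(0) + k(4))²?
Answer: 256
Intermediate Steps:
U(g) = -20 - 4*g
(U(0) + k(4))² = ((-20 - 4*0) + 4)² = ((-20 + 0) + 4)² = (-20 + 4)² = (-16)² = 256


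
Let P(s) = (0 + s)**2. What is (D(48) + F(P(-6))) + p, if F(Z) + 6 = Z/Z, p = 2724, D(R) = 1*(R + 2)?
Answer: 2769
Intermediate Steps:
D(R) = 2 + R (D(R) = 1*(2 + R) = 2 + R)
P(s) = s**2
F(Z) = -5 (F(Z) = -6 + Z/Z = -6 + 1 = -5)
(D(48) + F(P(-6))) + p = ((2 + 48) - 5) + 2724 = (50 - 5) + 2724 = 45 + 2724 = 2769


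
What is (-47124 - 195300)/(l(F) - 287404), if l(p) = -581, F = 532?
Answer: 80808/95995 ≈ 0.84179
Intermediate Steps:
(-47124 - 195300)/(l(F) - 287404) = (-47124 - 195300)/(-581 - 287404) = -242424/(-287985) = -242424*(-1/287985) = 80808/95995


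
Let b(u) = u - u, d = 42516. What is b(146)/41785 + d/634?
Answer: 21258/317 ≈ 67.060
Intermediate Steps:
b(u) = 0
b(146)/41785 + d/634 = 0/41785 + 42516/634 = 0*(1/41785) + 42516*(1/634) = 0 + 21258/317 = 21258/317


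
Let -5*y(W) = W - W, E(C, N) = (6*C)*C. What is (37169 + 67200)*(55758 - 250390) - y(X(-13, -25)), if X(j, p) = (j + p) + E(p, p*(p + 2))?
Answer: -20313547208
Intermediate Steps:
E(C, N) = 6*C²
X(j, p) = j + p + 6*p² (X(j, p) = (j + p) + 6*p² = j + p + 6*p²)
y(W) = 0 (y(W) = -(W - W)/5 = -⅕*0 = 0)
(37169 + 67200)*(55758 - 250390) - y(X(-13, -25)) = (37169 + 67200)*(55758 - 250390) - 1*0 = 104369*(-194632) + 0 = -20313547208 + 0 = -20313547208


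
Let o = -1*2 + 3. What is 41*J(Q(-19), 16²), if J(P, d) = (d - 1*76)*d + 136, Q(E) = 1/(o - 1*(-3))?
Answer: 1894856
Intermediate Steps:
o = 1 (o = -2 + 3 = 1)
Q(E) = ¼ (Q(E) = 1/(1 - 1*(-3)) = 1/(1 + 3) = 1/4 = ¼)
J(P, d) = 136 + d*(-76 + d) (J(P, d) = (d - 76)*d + 136 = (-76 + d)*d + 136 = d*(-76 + d) + 136 = 136 + d*(-76 + d))
41*J(Q(-19), 16²) = 41*(136 + (16²)² - 76*16²) = 41*(136 + 256² - 76*256) = 41*(136 + 65536 - 19456) = 41*46216 = 1894856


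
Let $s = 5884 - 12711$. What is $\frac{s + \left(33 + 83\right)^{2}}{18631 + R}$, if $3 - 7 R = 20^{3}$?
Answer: $\frac{46403}{122420} \approx 0.37905$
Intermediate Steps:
$s = -6827$ ($s = 5884 - 12711 = -6827$)
$R = - \frac{7997}{7}$ ($R = \frac{3}{7} - \frac{20^{3}}{7} = \frac{3}{7} - \frac{8000}{7} = - \frac{7997}{7} \approx -1142.4$)
$\frac{s + \left(33 + 83\right)^{2}}{18631 + R} = \frac{-6827 + \left(33 + 83\right)^{2}}{18631 - \frac{7997}{7}} = \frac{-6827 + 116^{2}}{\frac{122420}{7}} = \left(-6827 + 13456\right) \frac{7}{122420} = 6629 \cdot \frac{7}{122420} = \frac{46403}{122420}$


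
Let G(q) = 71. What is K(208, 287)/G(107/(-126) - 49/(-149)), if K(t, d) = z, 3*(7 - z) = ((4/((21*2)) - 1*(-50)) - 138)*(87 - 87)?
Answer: 7/71 ≈ 0.098592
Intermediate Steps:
z = 7 (z = 7 - ((4/((21*2)) - 1*(-50)) - 138)*(87 - 87)/3 = 7 - ((4/42 + 50) - 138)*0/3 = 7 - ((4*(1/42) + 50) - 138)*0/3 = 7 - ((2/21 + 50) - 138)*0/3 = 7 - (1052/21 - 138)*0/3 = 7 - (-1846)*0/63 = 7 - 1/3*0 = 7 + 0 = 7)
K(t, d) = 7
K(208, 287)/G(107/(-126) - 49/(-149)) = 7/71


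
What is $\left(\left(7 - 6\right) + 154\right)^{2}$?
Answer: $24025$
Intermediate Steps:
$\left(\left(7 - 6\right) + 154\right)^{2} = \left(1 + 154\right)^{2} = 155^{2} = 24025$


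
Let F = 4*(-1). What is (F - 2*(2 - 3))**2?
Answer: 4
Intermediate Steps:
F = -4
(F - 2*(2 - 3))**2 = (-4 - 2*(2 - 3))**2 = (-4 - 2*(-1))**2 = (-4 + 2)**2 = (-2)**2 = 4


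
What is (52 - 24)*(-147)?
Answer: -4116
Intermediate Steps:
(52 - 24)*(-147) = 28*(-147) = -4116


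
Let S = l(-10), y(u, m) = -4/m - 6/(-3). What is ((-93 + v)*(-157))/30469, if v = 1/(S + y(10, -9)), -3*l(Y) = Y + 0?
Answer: 757839/1584388 ≈ 0.47832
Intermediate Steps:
l(Y) = -Y/3 (l(Y) = -(Y + 0)/3 = -Y/3)
y(u, m) = 2 - 4/m (y(u, m) = -4/m - 6*(-⅓) = -4/m + 2 = 2 - 4/m)
S = 10/3 (S = -⅓*(-10) = 10/3 ≈ 3.3333)
v = 9/52 (v = 1/(10/3 + (2 - 4/(-9))) = 1/(10/3 + (2 - 4*(-⅑))) = 1/(10/3 + (2 + 4/9)) = 1/(10/3 + 22/9) = 1/(52/9) = 9/52 ≈ 0.17308)
((-93 + v)*(-157))/30469 = ((-93 + 9/52)*(-157))/30469 = -4827/52*(-157)*(1/30469) = (757839/52)*(1/30469) = 757839/1584388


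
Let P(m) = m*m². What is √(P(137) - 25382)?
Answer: √2545971 ≈ 1595.6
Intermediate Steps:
P(m) = m³
√(P(137) - 25382) = √(137³ - 25382) = √(2571353 - 25382) = √2545971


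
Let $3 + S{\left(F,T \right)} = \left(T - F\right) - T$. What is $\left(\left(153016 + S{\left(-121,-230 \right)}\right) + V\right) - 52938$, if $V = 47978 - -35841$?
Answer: $184015$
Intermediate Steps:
$S{\left(F,T \right)} = -3 - F$
$V = 83819$ ($V = 47978 + 35841 = 83819$)
$\left(\left(153016 + S{\left(-121,-230 \right)}\right) + V\right) - 52938 = \left(\left(153016 - -118\right) + 83819\right) - 52938 = \left(\left(153016 + \left(-3 + 121\right)\right) + 83819\right) - 52938 = \left(\left(153016 + 118\right) + 83819\right) - 52938 = \left(153134 + 83819\right) - 52938 = 236953 - 52938 = 184015$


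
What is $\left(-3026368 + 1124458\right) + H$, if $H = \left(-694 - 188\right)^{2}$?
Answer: $-1123986$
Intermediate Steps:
$H = 777924$ ($H = \left(-882\right)^{2} = 777924$)
$\left(-3026368 + 1124458\right) + H = \left(-3026368 + 1124458\right) + 777924 = -1901910 + 777924 = -1123986$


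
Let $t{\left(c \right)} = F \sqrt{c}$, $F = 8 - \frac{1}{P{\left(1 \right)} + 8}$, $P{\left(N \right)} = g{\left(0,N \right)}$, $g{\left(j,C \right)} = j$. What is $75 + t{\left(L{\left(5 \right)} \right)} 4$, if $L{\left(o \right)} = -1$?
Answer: $75 + \frac{63 i}{2} \approx 75.0 + 31.5 i$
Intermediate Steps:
$P{\left(N \right)} = 0$
$F = \frac{63}{8}$ ($F = 8 - \frac{1}{0 + 8} = 8 - \frac{1}{8} = \frac{63}{8} \approx 7.875$)
$t{\left(c \right)} = \frac{63 \sqrt{c}}{8}$
$75 + t{\left(L{\left(5 \right)} \right)} 4 = 75 + \frac{63 \sqrt{-1}}{8} \cdot 4 = 75 + \frac{63 i}{8} \cdot 4 = 75 + \frac{63 i}{2}$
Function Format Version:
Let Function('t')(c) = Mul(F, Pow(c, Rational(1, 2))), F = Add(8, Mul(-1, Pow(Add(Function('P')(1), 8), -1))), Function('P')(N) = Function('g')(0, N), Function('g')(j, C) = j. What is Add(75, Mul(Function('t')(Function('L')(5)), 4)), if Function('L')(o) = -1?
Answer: Add(75, Mul(Rational(63, 2), I)) ≈ Add(75.000, Mul(31.500, I))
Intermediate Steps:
Function('P')(N) = 0
F = Rational(63, 8) (F = Add(8, Mul(-1, Pow(Add(0, 8), -1))) = Add(8, Mul(-1, Pow(8, -1))) = Add(8, Mul(-1, Rational(1, 8))) = Add(8, Rational(-1, 8)) = Rational(63, 8) ≈ 7.8750)
Function('t')(c) = Mul(Rational(63, 8), Pow(c, Rational(1, 2)))
Add(75, Mul(Function('t')(Function('L')(5)), 4)) = Add(75, Mul(Mul(Rational(63, 8), Pow(-1, Rational(1, 2))), 4)) = Add(75, Mul(Mul(Rational(63, 8), I), 4)) = Add(75, Mul(Rational(63, 2), I))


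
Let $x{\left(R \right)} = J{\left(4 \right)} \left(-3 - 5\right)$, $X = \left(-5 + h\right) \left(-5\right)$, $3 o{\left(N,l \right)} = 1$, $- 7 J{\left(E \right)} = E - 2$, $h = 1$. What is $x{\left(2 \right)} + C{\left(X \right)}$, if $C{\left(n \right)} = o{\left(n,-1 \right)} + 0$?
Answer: $\frac{55}{21} \approx 2.619$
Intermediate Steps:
$J{\left(E \right)} = \frac{2}{7} - \frac{E}{7}$ ($J{\left(E \right)} = - \frac{E - 2}{7} = - \frac{-2 + E}{7} = \frac{2}{7} - \frac{E}{7}$)
$o{\left(N,l \right)} = \frac{1}{3}$ ($o{\left(N,l \right)} = \frac{1}{3} \cdot 1 = \frac{1}{3}$)
$X = 20$ ($X = \left(-5 + 1\right) \left(-5\right) = \left(-4\right) \left(-5\right) = 20$)
$x{\left(R \right)} = \frac{16}{7}$ ($x{\left(R \right)} = \left(\frac{2}{7} - \frac{4}{7}\right) \left(-3 - 5\right) = \left(\frac{2}{7} - \frac{4}{7}\right) \left(-8\right) = \left(- \frac{2}{7}\right) \left(-8\right) = \frac{16}{7}$)
$C{\left(n \right)} = \frac{1}{3}$ ($C{\left(n \right)} = \frac{1}{3} + 0 = \frac{1}{3}$)
$x{\left(2 \right)} + C{\left(X \right)} = \frac{16}{7} + \frac{1}{3} = \frac{55}{21}$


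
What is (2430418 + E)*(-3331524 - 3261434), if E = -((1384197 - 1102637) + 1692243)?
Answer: -3010443517170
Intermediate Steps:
E = -1973803 (E = -(281560 + 1692243) = -1*1973803 = -1973803)
(2430418 + E)*(-3331524 - 3261434) = (2430418 - 1973803)*(-3331524 - 3261434) = 456615*(-6592958) = -3010443517170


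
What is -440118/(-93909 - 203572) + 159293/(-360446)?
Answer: 111252131695/107225836526 ≈ 1.0375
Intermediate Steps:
-440118/(-93909 - 203572) + 159293/(-360446) = -440118/(-297481) + 159293*(-1/360446) = -440118*(-1/297481) - 159293/360446 = 440118/297481 - 159293/360446 = 111252131695/107225836526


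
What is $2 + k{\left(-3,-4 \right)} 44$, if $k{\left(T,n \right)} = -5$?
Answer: $-218$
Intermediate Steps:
$2 + k{\left(-3,-4 \right)} 44 = 2 - 220 = -218$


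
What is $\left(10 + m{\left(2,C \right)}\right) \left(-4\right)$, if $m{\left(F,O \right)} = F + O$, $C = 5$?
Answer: $-68$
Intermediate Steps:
$\left(10 + m{\left(2,C \right)}\right) \left(-4\right) = \left(10 + \left(2 + 5\right)\right) \left(-4\right) = \left(10 + 7\right) \left(-4\right) = 17 \left(-4\right) = -68$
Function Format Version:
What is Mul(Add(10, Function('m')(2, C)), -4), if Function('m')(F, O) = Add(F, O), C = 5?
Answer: -68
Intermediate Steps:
Mul(Add(10, Function('m')(2, C)), -4) = Mul(Add(10, Add(2, 5)), -4) = Mul(Add(10, 7), -4) = Mul(17, -4) = -68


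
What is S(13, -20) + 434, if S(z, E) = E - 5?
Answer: 409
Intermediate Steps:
S(z, E) = -5 + E
S(13, -20) + 434 = (-5 - 20) + 434 = -25 + 434 = 409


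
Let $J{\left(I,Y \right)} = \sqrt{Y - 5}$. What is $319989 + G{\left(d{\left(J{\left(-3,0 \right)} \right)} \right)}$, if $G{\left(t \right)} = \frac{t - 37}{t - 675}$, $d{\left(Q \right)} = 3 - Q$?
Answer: $\frac{144503535374}{451589} + \frac{638 i \sqrt{5}}{451589} \approx 3.1999 \cdot 10^{5} + 0.0031591 i$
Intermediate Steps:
$J{\left(I,Y \right)} = \sqrt{-5 + Y}$
$G{\left(t \right)} = \frac{-37 + t}{-675 + t}$
$319989 + G{\left(d{\left(J{\left(-3,0 \right)} \right)} \right)} = 319989 + \frac{-37 + \left(3 - \sqrt{-5 + 0}\right)}{-675 + \left(3 - \sqrt{-5 + 0}\right)} = 319989 + \frac{-37 + \left(3 - \sqrt{-5}\right)}{-675 + \left(3 - \sqrt{-5}\right)} = 319989 + \frac{-37 + \left(3 - i \sqrt{5}\right)}{-675 + \left(3 - i \sqrt{5}\right)} = 319989 + \frac{-34 - i \sqrt{5}}{-672 - i \sqrt{5}}$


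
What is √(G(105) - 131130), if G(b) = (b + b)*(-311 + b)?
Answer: I*√174390 ≈ 417.6*I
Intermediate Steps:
G(b) = 2*b*(-311 + b) (G(b) = (2*b)*(-311 + b) = 2*b*(-311 + b))
√(G(105) - 131130) = √(2*105*(-311 + 105) - 131130) = √(2*105*(-206) - 131130) = √(-43260 - 131130) = √(-174390) = I*√174390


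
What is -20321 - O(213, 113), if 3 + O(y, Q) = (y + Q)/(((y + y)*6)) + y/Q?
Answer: -2934494285/144414 ≈ -20320.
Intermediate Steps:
O(y, Q) = -3 + y/Q + (Q + y)/(12*y) (O(y, Q) = -3 + ((y + Q)/(((y + y)*6)) + y/Q) = -3 + ((Q + y)/(((2*y)*6)) + y/Q) = -3 + ((Q + y)/((12*y)) + y/Q) = -3 + ((Q + y)*(1/(12*y)) + y/Q) = -3 + ((Q + y)/(12*y) + y/Q) = -3 + (y/Q + (Q + y)/(12*y)) = -3 + y/Q + (Q + y)/(12*y))
-20321 - O(213, 113) = -20321 - (-35/12 + 213/113 + (1/12)*113/213) = -20321 - (-35/12 + 213*(1/113) + (1/12)*113*(1/213)) = -20321 - (-35/12 + 213/113 + 113/2556) = -20321 - 1*(-142609/144414) = -20321 + 142609/144414 = -2934494285/144414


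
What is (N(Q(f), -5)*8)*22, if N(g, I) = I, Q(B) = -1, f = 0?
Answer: -880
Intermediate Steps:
(N(Q(f), -5)*8)*22 = -5*8*22 = -40*22 = -880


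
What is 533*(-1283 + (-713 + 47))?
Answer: -1038817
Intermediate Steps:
533*(-1283 + (-713 + 47)) = 533*(-1283 - 666) = 533*(-1949) = -1038817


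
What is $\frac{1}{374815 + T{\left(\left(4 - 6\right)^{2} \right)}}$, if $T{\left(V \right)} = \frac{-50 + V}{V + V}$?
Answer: $\frac{4}{1499237} \approx 2.668 \cdot 10^{-6}$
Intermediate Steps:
$T{\left(V \right)} = \frac{-50 + V}{2 V}$
$\frac{1}{374815 + T{\left(\left(4 - 6\right)^{2} \right)}} = \frac{1}{374815 + \frac{-50 + \left(4 - 6\right)^{2}}{2 \left(4 - 6\right)^{2}}} = \frac{1}{374815 + \frac{-50 + \left(-2\right)^{2}}{2 \left(-2\right)^{2}}} = \frac{1}{374815 + \frac{-50 + 4}{2 \cdot 4}} = \frac{1}{374815 + \frac{1}{2} \cdot \frac{1}{4} \left(-46\right)} = \frac{1}{374815 - \frac{23}{4}} = \frac{1}{\frac{1499237}{4}} = \frac{4}{1499237}$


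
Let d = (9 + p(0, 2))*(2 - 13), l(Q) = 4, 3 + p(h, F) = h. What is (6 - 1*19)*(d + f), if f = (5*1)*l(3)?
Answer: 598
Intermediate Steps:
p(h, F) = -3 + h
d = -66 (d = (9 + (-3 + 0))*(2 - 13) = (9 - 3)*(-11) = 6*(-11) = -66)
f = 20 (f = (5*1)*4 = 5*4 = 20)
(6 - 1*19)*(d + f) = (6 - 1*19)*(-66 + 20) = (6 - 19)*(-46) = -13*(-46) = 598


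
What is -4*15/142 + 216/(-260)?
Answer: -5784/4615 ≈ -1.2533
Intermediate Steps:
-4*15/142 + 216/(-260) = -60*1/142 + 216*(-1/260) = -30/71 - 54/65 = -5784/4615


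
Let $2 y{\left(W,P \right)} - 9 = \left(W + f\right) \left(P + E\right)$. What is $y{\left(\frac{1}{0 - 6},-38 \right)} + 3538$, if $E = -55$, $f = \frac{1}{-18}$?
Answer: $\frac{21317}{6} \approx 3552.8$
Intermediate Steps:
$f = - \frac{1}{18} \approx -0.055556$
$y{\left(W,P \right)} = \frac{9}{2} + \frac{\left(-55 + P\right) \left(- \frac{1}{18} + W\right)}{2}$ ($y{\left(W,P \right)} = \frac{9}{2} + \frac{\left(W - \frac{1}{18}\right) \left(P - 55\right)}{2} = \frac{9}{2} + \frac{\left(- \frac{1}{18} + W\right) \left(-55 + P\right)}{2} = \frac{9}{2} + \frac{\left(-55 + P\right) \left(- \frac{1}{18} + W\right)}{2}$)
$y{\left(\frac{1}{0 - 6},-38 \right)} + 3538 = \left(\frac{217}{36} - \frac{55}{2 \left(0 - 6\right)} - - \frac{19}{18} + \frac{1}{2} \left(-38\right) \frac{1}{0 - 6}\right) + 3538 = \left(\frac{217}{36} - \frac{55}{2 \left(-6\right)} + \frac{19}{18} + \frac{1}{2} \left(-38\right) \frac{1}{-6}\right) + 3538 = \left(\frac{217}{36} - - \frac{55}{12} + \frac{19}{18} + \frac{1}{2} \left(-38\right) \left(- \frac{1}{6}\right)\right) + 3538 = \left(\frac{217}{36} + \frac{55}{12} + \frac{19}{18} + \frac{19}{6}\right) + 3538 = \frac{89}{6} + 3538 = \frac{21317}{6}$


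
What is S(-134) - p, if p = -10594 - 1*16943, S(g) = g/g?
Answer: 27538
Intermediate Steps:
S(g) = 1
p = -27537 (p = -10594 - 16943 = -27537)
S(-134) - p = 1 - 1*(-27537) = 1 + 27537 = 27538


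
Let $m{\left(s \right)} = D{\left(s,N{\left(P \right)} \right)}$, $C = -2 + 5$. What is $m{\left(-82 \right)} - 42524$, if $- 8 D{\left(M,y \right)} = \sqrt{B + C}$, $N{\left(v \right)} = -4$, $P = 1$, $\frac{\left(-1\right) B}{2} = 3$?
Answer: $-42524 - \frac{i \sqrt{3}}{8} \approx -42524.0 - 0.21651 i$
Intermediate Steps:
$B = -6$ ($B = \left(-2\right) 3 = -6$)
$C = 3$
$D{\left(M,y \right)} = - \frac{i \sqrt{3}}{8}$ ($D{\left(M,y \right)} = - \frac{\sqrt{-6 + 3}}{8} = - \frac{\sqrt{-3}}{8} = - \frac{i \sqrt{3}}{8}$)
$m{\left(s \right)} = - \frac{i \sqrt{3}}{8}$
$m{\left(-82 \right)} - 42524 = - \frac{i \sqrt{3}}{8} - 42524 = -42524 - \frac{i \sqrt{3}}{8}$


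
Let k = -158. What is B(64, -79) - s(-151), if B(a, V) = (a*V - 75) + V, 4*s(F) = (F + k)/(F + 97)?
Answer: -375223/72 ≈ -5211.4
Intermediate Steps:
s(F) = (-158 + F)/(4*(97 + F)) (s(F) = ((F - 158)/(F + 97))/4 = ((-158 + F)/(97 + F))/4 = (-158 + F)/(4*(97 + F)))
B(a, V) = -75 + V + V*a (B(a, V) = (V*a - 75) + V = (-75 + V*a) + V = -75 + V + V*a)
B(64, -79) - s(-151) = (-75 - 79 - 79*64) - (-158 - 151)/(4*(97 - 151)) = (-75 - 79 - 5056) - (-309)/(4*(-54)) = -5210 - (-1)*(-309)/(4*54) = -5210 - 1*103/72 = -5210 - 103/72 = -375223/72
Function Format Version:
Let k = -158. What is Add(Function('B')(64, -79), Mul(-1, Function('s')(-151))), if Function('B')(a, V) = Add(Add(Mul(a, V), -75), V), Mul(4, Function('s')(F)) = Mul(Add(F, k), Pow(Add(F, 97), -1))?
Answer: Rational(-375223, 72) ≈ -5211.4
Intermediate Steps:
Function('s')(F) = Mul(Rational(1, 4), Pow(Add(97, F), -1), Add(-158, F)) (Function('s')(F) = Mul(Rational(1, 4), Mul(Add(F, -158), Pow(Add(F, 97), -1))) = Mul(Rational(1, 4), Mul(Add(-158, F), Pow(Add(97, F), -1))) = Mul(Rational(1, 4), Mul(Pow(Add(97, F), -1), Add(-158, F))) = Mul(Rational(1, 4), Pow(Add(97, F), -1), Add(-158, F)))
Function('B')(a, V) = Add(-75, V, Mul(V, a)) (Function('B')(a, V) = Add(Add(Mul(V, a), -75), V) = Add(Add(-75, Mul(V, a)), V) = Add(-75, V, Mul(V, a)))
Add(Function('B')(64, -79), Mul(-1, Function('s')(-151))) = Add(Add(-75, -79, Mul(-79, 64)), Mul(-1, Mul(Rational(1, 4), Pow(Add(97, -151), -1), Add(-158, -151)))) = Add(Add(-75, -79, -5056), Mul(-1, Mul(Rational(1, 4), Pow(-54, -1), -309))) = Add(-5210, Mul(-1, Mul(Rational(1, 4), Rational(-1, 54), -309))) = Add(-5210, Mul(-1, Rational(103, 72))) = Add(-5210, Rational(-103, 72)) = Rational(-375223, 72)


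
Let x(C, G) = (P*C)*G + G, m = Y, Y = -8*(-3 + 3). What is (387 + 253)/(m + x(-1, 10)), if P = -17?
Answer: 32/9 ≈ 3.5556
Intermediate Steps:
Y = 0 (Y = -8*0 = 0)
m = 0
x(C, G) = G - 17*C*G (x(C, G) = (-17*C)*G + G = -17*C*G + G = G - 17*C*G)
(387 + 253)/(m + x(-1, 10)) = (387 + 253)/(0 + 10*(1 - 17*(-1))) = 640/(0 + 10*(1 + 17)) = 640/(0 + 10*18) = 640/(0 + 180) = 640/180 = 640*(1/180) = 32/9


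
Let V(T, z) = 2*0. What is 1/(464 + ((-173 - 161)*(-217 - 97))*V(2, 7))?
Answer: 1/464 ≈ 0.0021552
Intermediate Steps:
V(T, z) = 0
1/(464 + ((-173 - 161)*(-217 - 97))*V(2, 7)) = 1/(464 + ((-173 - 161)*(-217 - 97))*0) = 1/(464 - 334*(-314)*0) = 1/(464 + 104876*0) = 1/(464 + 0) = 1/464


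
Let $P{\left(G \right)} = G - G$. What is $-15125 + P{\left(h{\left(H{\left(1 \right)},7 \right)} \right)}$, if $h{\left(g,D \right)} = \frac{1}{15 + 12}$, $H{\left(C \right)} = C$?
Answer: $-15125$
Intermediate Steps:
$h{\left(g,D \right)} = \frac{1}{27}$
$P{\left(G \right)} = 0$
$-15125 + P{\left(h{\left(H{\left(1 \right)},7 \right)} \right)} = -15125 + 0 = -15125$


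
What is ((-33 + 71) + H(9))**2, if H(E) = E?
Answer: 2209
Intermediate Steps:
((-33 + 71) + H(9))**2 = ((-33 + 71) + 9)**2 = (38 + 9)**2 = 47**2 = 2209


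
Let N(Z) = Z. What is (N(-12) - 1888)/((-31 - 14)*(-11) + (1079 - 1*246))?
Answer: -475/332 ≈ -1.4307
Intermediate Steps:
(N(-12) - 1888)/((-31 - 14)*(-11) + (1079 - 1*246)) = (-12 - 1888)/((-31 - 14)*(-11) + (1079 - 1*246)) = -1900/(-45*(-11) + (1079 - 246)) = -1900/(495 + 833) = -1900/1328 = -1900*1/1328 = -475/332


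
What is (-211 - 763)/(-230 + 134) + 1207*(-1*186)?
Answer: -10775609/48 ≈ -2.2449e+5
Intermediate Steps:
(-211 - 763)/(-230 + 134) + 1207*(-1*186) = -974/(-96) + 1207*(-186) = -974*(-1/96) - 224502 = 487/48 - 224502 = -10775609/48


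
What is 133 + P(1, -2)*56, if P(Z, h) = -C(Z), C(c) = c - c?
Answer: 133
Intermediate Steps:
C(c) = 0
P(Z, h) = 0 (P(Z, h) = -1*0 = 0)
133 + P(1, -2)*56 = 133 + 0*56 = 133 + 0 = 133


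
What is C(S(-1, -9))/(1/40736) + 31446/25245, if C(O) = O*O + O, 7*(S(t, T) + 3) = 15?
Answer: -685415674/137445 ≈ -4986.8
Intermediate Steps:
S(t, T) = -6/7 (S(t, T) = -3 + (⅐)*15 = -3 + 15/7 = -6/7)
C(O) = O + O² (C(O) = O² + O = O + O²)
C(S(-1, -9))/(1/40736) + 31446/25245 = (-6*(1 - 6/7)/7)/(1/40736) + 31446/25245 = (-6/7*⅐)/(1/40736) + 31446*(1/25245) = -6/49*40736 + 3494/2805 = -244416/49 + 3494/2805 = -685415674/137445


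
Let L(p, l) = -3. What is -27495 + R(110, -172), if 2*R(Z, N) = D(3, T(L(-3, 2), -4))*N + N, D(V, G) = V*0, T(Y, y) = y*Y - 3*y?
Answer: -27581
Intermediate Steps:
T(Y, y) = -3*y + Y*y (T(Y, y) = Y*y - 3*y = -3*y + Y*y)
D(V, G) = 0
R(Z, N) = N/2 (R(Z, N) = (0*N + N)/2 = (0 + N)/2 = N/2)
-27495 + R(110, -172) = -27495 + (½)*(-172) = -27495 - 86 = -27581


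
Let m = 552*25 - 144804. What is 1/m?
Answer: -1/131004 ≈ -7.6334e-6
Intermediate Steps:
m = -131004 (m = 13800 - 144804 = -131004)
1/m = 1/(-131004) = -1/131004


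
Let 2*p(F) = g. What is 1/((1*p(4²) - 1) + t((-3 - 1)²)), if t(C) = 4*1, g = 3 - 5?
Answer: ½ ≈ 0.50000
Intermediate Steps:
g = -2
t(C) = 4
p(F) = -1 (p(F) = (½)*(-2) = -1)
1/((1*p(4²) - 1) + t((-3 - 1)²)) = 1/((1*(-1) - 1) + 4) = 1/((-1 - 1) + 4) = 1/(-2 + 4) = 1/2 = ½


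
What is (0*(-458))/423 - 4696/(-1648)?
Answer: 587/206 ≈ 2.8495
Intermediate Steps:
(0*(-458))/423 - 4696/(-1648) = 0*(1/423) - 4696*(-1/1648) = 0 + 587/206 = 587/206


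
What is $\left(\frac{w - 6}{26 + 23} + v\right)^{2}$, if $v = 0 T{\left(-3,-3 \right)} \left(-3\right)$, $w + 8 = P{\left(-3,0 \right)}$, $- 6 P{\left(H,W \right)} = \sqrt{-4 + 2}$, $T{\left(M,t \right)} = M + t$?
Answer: $\frac{\left(84 + i \sqrt{2}\right)^{2}}{86436} \approx 0.081609 + 0.0027487 i$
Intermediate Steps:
$P{\left(H,W \right)} = - \frac{i \sqrt{2}}{6}$ ($P{\left(H,W \right)} = - \frac{\sqrt{-4 + 2}}{6} = - \frac{\sqrt{-2}}{6} = - \frac{i \sqrt{2}}{6}$)
$w = -8 - \frac{i \sqrt{2}}{6} \approx -8.0 - 0.2357 i$
$v = 0$ ($v = 0 \left(-3 - 3\right) \left(-3\right) = 0 \left(-6\right) \left(-3\right) = 0 \left(-3\right) = 0$)
$\left(\frac{w - 6}{26 + 23} + v\right)^{2} = \left(\frac{\left(-8 - \frac{i \sqrt{2}}{6}\right) - 6}{26 + 23} + 0\right)^{2} = \left(\frac{-14 - \frac{i \sqrt{2}}{6}}{49} + 0\right)^{2} = \left(\left(-14 - \frac{i \sqrt{2}}{6}\right) \frac{1}{49} + 0\right)^{2} = \left(\left(- \frac{2}{7} - \frac{i \sqrt{2}}{294}\right) + 0\right)^{2} = \left(- \frac{2}{7} - \frac{i \sqrt{2}}{294}\right)^{2}$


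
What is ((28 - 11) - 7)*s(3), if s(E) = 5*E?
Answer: 150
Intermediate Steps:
((28 - 11) - 7)*s(3) = ((28 - 11) - 7)*(5*3) = (17 - 7)*15 = 10*15 = 150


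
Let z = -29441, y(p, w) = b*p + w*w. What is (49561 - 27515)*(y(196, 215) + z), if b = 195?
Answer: 1212618184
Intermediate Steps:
y(p, w) = w² + 195*p (y(p, w) = 195*p + w*w = 195*p + w² = w² + 195*p)
(49561 - 27515)*(y(196, 215) + z) = (49561 - 27515)*((215² + 195*196) - 29441) = 22046*((46225 + 38220) - 29441) = 22046*(84445 - 29441) = 22046*55004 = 1212618184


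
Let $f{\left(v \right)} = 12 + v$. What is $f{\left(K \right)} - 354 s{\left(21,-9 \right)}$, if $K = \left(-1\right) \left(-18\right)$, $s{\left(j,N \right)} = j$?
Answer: $-7404$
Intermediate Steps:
$K = 18$
$f{\left(K \right)} - 354 s{\left(21,-9 \right)} = \left(12 + 18\right) - 7434 = 30 - 7434 = -7404$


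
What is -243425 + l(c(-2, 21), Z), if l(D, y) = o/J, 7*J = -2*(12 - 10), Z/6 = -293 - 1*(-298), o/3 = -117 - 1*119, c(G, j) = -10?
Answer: -242186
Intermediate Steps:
o = -708 (o = 3*(-117 - 1*119) = 3*(-117 - 119) = 3*(-236) = -708)
Z = 30 (Z = 6*(-293 - 1*(-298)) = 6*(-293 + 298) = 6*5 = 30)
J = -4/7 (J = (-2*(12 - 10))/7 = (-2*2)/7 = (⅐)*(-4) = -4/7 ≈ -0.57143)
l(D, y) = 1239 (l(D, y) = -708/(-4/7) = -708*(-7/4) = 1239)
-243425 + l(c(-2, 21), Z) = -243425 + 1239 = -242186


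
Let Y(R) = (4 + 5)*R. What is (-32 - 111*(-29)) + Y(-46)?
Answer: 2773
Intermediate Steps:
Y(R) = 9*R
(-32 - 111*(-29)) + Y(-46) = (-32 - 111*(-29)) + 9*(-46) = (-32 + 3219) - 414 = 3187 - 414 = 2773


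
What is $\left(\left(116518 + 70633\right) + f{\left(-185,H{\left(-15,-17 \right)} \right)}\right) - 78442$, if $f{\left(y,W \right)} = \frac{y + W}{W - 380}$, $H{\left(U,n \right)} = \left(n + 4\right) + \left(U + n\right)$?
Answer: $\frac{9240311}{85} \approx 1.0871 \cdot 10^{5}$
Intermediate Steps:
$H{\left(U,n \right)} = 4 + U + 2 n$ ($H{\left(U,n \right)} = \left(4 + n\right) + \left(U + n\right) = 4 + U + 2 n$)
$f{\left(y,W \right)} = \frac{W + y}{-380 + W}$
$\left(\left(116518 + 70633\right) + f{\left(-185,H{\left(-15,-17 \right)} \right)}\right) - 78442 = \left(\left(116518 + 70633\right) + \frac{\left(4 - 15 + 2 \left(-17\right)\right) - 185}{-380 + \left(4 - 15 + 2 \left(-17\right)\right)}\right) - 78442 = \left(187151 + \frac{\left(4 - 15 - 34\right) - 185}{-380 - 45}\right) - 78442 = \left(187151 + \frac{-45 - 185}{-380 - 45}\right) - 78442 = \left(187151 + \frac{1}{-425} \left(-230\right)\right) - 78442 = \left(187151 - - \frac{46}{85}\right) - 78442 = \left(187151 + \frac{46}{85}\right) - 78442 = \frac{15907881}{85} - 78442 = \frac{9240311}{85}$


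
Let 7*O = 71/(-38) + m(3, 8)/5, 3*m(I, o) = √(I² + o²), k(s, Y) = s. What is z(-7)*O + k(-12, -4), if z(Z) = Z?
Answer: -385/38 - √73/15 ≈ -10.701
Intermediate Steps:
m(I, o) = √(I² + o²)/3
O = -71/266 + √73/105 (O = (71/(-38) + (√(3² + 8²)/3)/5)/7 = (71*(-1/38) + (√(9 + 64)/3)*(⅕))/7 = (-71/38 + (√73/3)*(⅕))/7 = (-71/38 + √73/15)/7 = -71/266 + √73/105 ≈ -0.18555)
z(-7)*O + k(-12, -4) = -7*(-71/266 + √73/105) - 12 = (71/38 - √73/15) - 12 = -385/38 - √73/15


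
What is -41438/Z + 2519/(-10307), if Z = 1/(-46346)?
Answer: 1799494958247/937 ≈ 1.9205e+9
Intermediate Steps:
Z = -1/46346 ≈ -2.1577e-5
-41438/Z + 2519/(-10307) = -41438/(-1/46346) + 2519/(-10307) = -41438*(-46346) + 2519*(-1/10307) = 1920485548 - 229/937 = 1799494958247/937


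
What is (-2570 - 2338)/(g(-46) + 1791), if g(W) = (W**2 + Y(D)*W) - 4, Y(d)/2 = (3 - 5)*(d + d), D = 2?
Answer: -4908/4639 ≈ -1.0580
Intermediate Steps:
Y(d) = -8*d (Y(d) = 2*((3 - 5)*(d + d)) = 2*(-4*d) = -8*d)
g(W) = -4 + W**2 - 16*W (g(W) = (W**2 + (-8*2)*W) - 4 = (W**2 - 16*W) - 4 = -4 + W**2 - 16*W)
(-2570 - 2338)/(g(-46) + 1791) = (-2570 - 2338)/((-4 + (-46)**2 - 16*(-46)) + 1791) = -4908/((-4 + 2116 + 736) + 1791) = -4908/(2848 + 1791) = -4908/4639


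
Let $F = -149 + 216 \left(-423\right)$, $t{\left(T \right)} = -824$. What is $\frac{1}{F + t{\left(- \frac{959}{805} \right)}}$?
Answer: $- \frac{1}{92341} \approx -1.0829 \cdot 10^{-5}$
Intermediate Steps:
$F = -91517$ ($F = -149 - 91368 = -91517$)
$\frac{1}{F + t{\left(- \frac{959}{805} \right)}} = \frac{1}{-91517 - 824} = \frac{1}{-92341} = - \frac{1}{92341}$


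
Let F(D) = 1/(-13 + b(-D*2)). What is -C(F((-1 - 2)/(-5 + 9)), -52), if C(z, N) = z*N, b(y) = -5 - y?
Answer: -8/3 ≈ -2.6667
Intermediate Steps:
F(D) = 1/(-18 + 2*D) (F(D) = 1/(-13 + (-5 - (-D)*2)) = 1/(-13 + (-5 - (-2)*D)) = 1/(-13 + (-5 + 2*D)) = 1/(-18 + 2*D))
C(z, N) = N*z
-C(F((-1 - 2)/(-5 + 9)), -52) = -(-52)*1/(2*(-9 + (-1 - 2)/(-5 + 9))) = -(-52)*1/(2*(-9 - 3/4)) = -(-52)*1/(2*(-9 - 3*¼)) = -(-52)*1/(2*(-9 - ¾)) = -(-52)*1/(2*(-39/4)) = -(-52)*(½)*(-4/39) = -(-52)*(-2)/39 = -1*8/3 = -8/3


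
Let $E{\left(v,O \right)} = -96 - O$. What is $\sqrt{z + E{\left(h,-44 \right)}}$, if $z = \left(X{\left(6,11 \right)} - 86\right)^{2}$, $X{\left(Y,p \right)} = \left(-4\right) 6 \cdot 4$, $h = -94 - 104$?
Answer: $4 \sqrt{2067} \approx 181.86$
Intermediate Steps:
$h = -198$
$X{\left(Y,p \right)} = -96$ ($X{\left(Y,p \right)} = \left(-24\right) 4 = -96$)
$z = 33124$ ($z = \left(-96 - 86\right)^{2} = \left(-182\right)^{2} = 33124$)
$\sqrt{z + E{\left(h,-44 \right)}} = \sqrt{33124 - 52} = \sqrt{33072} = 4 \sqrt{2067}$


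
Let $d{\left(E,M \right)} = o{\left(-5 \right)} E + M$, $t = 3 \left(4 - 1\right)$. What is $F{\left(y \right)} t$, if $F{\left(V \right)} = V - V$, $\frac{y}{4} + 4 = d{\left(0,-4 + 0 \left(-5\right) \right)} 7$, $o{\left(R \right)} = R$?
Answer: $0$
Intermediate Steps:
$t = 9$ ($t = 3 \cdot 3 = 9$)
$d{\left(E,M \right)} = M - 5 E$ ($d{\left(E,M \right)} = - 5 E + M = M - 5 E$)
$y = -128$ ($y = -16 + 4 \left(\left(-4 + 0 \left(-5\right)\right) - 0\right) 7 = -16 + 4 \left(\left(-4 + 0\right) + 0\right) 7 = -16 + 4 \left(-4 + 0\right) 7 = -16 + 4 \left(\left(-4\right) 7\right) = -16 + 4 \left(-28\right) = -16 - 112 = -128$)
$F{\left(V \right)} = 0$
$F{\left(y \right)} t = 0 \cdot 9 = 0$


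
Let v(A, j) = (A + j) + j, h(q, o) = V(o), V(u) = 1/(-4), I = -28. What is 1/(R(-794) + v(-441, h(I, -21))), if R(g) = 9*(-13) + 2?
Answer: -2/1113 ≈ -0.0017969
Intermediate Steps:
V(u) = -¼
h(q, o) = -¼
R(g) = -115 (R(g) = -117 + 2 = -115)
v(A, j) = A + 2*j
1/(R(-794) + v(-441, h(I, -21))) = 1/(-115 + (-441 + 2*(-¼))) = 1/(-115 + (-441 - ½)) = 1/(-115 - 883/2) = 1/(-1113/2) = -2/1113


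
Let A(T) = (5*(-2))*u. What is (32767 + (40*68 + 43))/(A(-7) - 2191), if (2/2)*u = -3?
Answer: -35530/2161 ≈ -16.441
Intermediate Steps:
u = -3
A(T) = 30 (A(T) = (5*(-2))*(-3) = -10*(-3) = 30)
(32767 + (40*68 + 43))/(A(-7) - 2191) = (32767 + (40*68 + 43))/(30 - 2191) = (32767 + (2720 + 43))/(-2161) = (32767 + 2763)*(-1/2161) = 35530*(-1/2161) = -35530/2161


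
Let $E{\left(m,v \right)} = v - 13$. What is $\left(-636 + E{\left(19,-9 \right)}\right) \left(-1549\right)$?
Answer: $1019242$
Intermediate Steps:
$E{\left(m,v \right)} = -13 + v$
$\left(-636 + E{\left(19,-9 \right)}\right) \left(-1549\right) = \left(-636 - 22\right) \left(-1549\right) = \left(-658\right) \left(-1549\right) = 1019242$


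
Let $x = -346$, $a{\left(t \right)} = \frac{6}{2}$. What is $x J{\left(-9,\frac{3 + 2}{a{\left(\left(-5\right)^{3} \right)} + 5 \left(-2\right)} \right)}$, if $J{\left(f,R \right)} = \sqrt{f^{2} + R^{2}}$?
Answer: $- \frac{346 \sqrt{3994}}{7} \approx -3123.8$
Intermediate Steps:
$a{\left(t \right)} = 3$ ($a{\left(t \right)} = 6 \cdot \frac{1}{2} = 3$)
$J{\left(f,R \right)} = \sqrt{R^{2} + f^{2}}$
$x J{\left(-9,\frac{3 + 2}{a{\left(\left(-5\right)^{3} \right)} + 5 \left(-2\right)} \right)} = - 346 \sqrt{\left(\frac{3 + 2}{3 + 5 \left(-2\right)}\right)^{2} + \left(-9\right)^{2}} = - 346 \sqrt{\left(\frac{5}{3 - 10}\right)^{2} + 81} = - 346 \sqrt{\left(\frac{5}{-7}\right)^{2} + 81} = - 346 \sqrt{\left(5 \left(- \frac{1}{7}\right)\right)^{2} + 81} = - 346 \sqrt{\left(- \frac{5}{7}\right)^{2} + 81} = - 346 \sqrt{\frac{25}{49} + 81} = - 346 \sqrt{\frac{3994}{49}} = - 346 \frac{\sqrt{3994}}{7} = - \frac{346 \sqrt{3994}}{7}$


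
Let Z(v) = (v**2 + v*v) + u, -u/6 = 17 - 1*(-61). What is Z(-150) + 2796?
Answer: 47328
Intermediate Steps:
u = -468 (u = -6*(17 - 1*(-61)) = -6*(17 + 61) = -6*78 = -468)
Z(v) = -468 + 2*v**2 (Z(v) = (v**2 + v*v) - 468 = (v**2 + v**2) - 468 = 2*v**2 - 468 = -468 + 2*v**2)
Z(-150) + 2796 = (-468 + 2*(-150)**2) + 2796 = (-468 + 2*22500) + 2796 = (-468 + 45000) + 2796 = 44532 + 2796 = 47328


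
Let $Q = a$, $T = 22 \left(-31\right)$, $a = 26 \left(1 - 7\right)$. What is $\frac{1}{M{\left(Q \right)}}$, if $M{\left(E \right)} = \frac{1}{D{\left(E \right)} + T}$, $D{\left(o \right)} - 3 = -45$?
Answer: $-724$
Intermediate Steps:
$a = -156$ ($a = 26 \left(-6\right) = -156$)
$T = -682$
$Q = -156$
$D{\left(o \right)} = -42$ ($D{\left(o \right)} = 3 - 45 = -42$)
$M{\left(E \right)} = - \frac{1}{724}$ ($M{\left(E \right)} = \frac{1}{-42 - 682} = \frac{1}{-724} = - \frac{1}{724}$)
$\frac{1}{M{\left(Q \right)}} = \frac{1}{- \frac{1}{724}} = -724$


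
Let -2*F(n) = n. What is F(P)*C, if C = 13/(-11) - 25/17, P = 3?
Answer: 744/187 ≈ 3.9786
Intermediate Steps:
C = -496/187 (C = 13*(-1/11) - 25*1/17 = -13/11 - 25/17 = -496/187 ≈ -2.6524)
F(n) = -n/2
F(P)*C = -½*3*(-496/187) = -3/2*(-496/187) = 744/187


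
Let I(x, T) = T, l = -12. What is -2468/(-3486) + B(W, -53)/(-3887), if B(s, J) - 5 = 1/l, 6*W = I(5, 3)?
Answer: 19151953/27100164 ≈ 0.70671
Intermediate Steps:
W = ½ (W = (⅙)*3 = ½ ≈ 0.50000)
B(s, J) = 59/12 (B(s, J) = 5 + 1/(-12) = 5 - 1/12 = 59/12)
-2468/(-3486) + B(W, -53)/(-3887) = -2468/(-3486) + (59/12)/(-3887) = -2468*(-1/3486) + (59/12)*(-1/3887) = 1234/1743 - 59/46644 = 19151953/27100164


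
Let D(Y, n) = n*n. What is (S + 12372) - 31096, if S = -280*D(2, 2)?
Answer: -19844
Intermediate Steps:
D(Y, n) = n**2
S = -1120 (S = -280*2**2 = -280*4 = -1120)
(S + 12372) - 31096 = (-1120 + 12372) - 31096 = 11252 - 31096 = -19844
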